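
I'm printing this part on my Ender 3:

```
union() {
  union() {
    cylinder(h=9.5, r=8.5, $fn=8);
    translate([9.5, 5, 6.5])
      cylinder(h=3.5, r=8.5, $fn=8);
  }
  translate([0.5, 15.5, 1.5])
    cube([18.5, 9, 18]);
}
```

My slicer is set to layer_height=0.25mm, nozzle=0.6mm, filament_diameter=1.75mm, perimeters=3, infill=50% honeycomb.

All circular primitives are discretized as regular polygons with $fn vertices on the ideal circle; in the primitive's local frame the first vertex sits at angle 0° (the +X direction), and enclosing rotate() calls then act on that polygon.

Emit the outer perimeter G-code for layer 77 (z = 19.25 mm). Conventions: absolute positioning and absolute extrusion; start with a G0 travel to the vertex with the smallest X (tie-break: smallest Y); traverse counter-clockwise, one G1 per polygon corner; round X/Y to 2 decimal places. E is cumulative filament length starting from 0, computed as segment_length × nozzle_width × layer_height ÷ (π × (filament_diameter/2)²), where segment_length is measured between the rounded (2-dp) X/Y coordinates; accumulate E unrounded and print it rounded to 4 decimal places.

At z = 19.25 mm: the cylinder is not intersected at this z (z outside [0, 9.5]); the cylinder at (9.5, 5) is absent (z outside [6.5, 10]); Taking the union: nothing is present at this height; the cube at (0.5, 15.5) (footprint 18.5×9) is included at this height; Taking the union: only the 18.5×9 cube at (0.5, 15.5) is present, so the union is just that shape — 1 connected region. The outline is a single polygon with 4 vertices. Extrusion per mm of travel: 0.6 × 0.25 / (π × 0.875²) = 0.062363. Accumulating E over each segment gives final E = 3.4300.

G0 X0.50 Y15.50 Z19.25
G1 X19.00 Y15.50 E1.1537
G1 X19.00 Y24.50 E1.7150
G1 X0.50 Y24.50 E2.8687
G1 X0.50 Y15.50 E3.4300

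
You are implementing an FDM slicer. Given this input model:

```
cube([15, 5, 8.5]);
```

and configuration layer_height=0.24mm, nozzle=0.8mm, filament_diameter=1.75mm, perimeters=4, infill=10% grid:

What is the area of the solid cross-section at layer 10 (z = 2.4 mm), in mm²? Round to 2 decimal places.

At z = 2.4 mm: the cube is present — its section is the full 15×5 rectangle (area 75.00 mm²). Overall, the cross-section is a single solid region. Net area = 75.00 mm².

75.00 mm²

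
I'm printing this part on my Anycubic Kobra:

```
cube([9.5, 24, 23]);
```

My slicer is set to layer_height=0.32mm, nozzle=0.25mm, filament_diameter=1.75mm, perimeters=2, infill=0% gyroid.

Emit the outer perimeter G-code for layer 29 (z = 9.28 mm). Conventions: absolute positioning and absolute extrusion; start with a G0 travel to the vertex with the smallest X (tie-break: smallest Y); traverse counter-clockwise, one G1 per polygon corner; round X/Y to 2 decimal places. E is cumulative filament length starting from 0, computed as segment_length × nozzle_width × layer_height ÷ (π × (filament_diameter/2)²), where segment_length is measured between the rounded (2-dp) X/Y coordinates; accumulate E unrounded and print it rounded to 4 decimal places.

G0 X0.00 Y0.00 Z9.28
G1 X9.50 Y0.00 E0.3160
G1 X9.50 Y24.00 E1.1142
G1 X0.00 Y24.00 E1.4302
G1 X0.00 Y0.00 E2.2284

At z = 9.28 mm: the cube is present — its section is the full 9.5×24 rectangle. The outline is a single polygon with 4 vertices. Extrusion per mm of travel: 0.25 × 0.32 / (π × 0.875²) = 0.033260. Accumulating E over each segment gives final E = 2.2284.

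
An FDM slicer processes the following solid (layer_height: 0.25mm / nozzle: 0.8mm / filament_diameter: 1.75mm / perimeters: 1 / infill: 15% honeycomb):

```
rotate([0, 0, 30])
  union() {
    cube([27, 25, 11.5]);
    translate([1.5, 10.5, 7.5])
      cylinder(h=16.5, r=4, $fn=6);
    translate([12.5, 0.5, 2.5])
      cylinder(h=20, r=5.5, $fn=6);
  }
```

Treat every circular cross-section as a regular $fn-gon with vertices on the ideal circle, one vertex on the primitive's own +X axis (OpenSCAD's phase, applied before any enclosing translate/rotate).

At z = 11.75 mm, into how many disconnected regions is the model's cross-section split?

At z = 11.75 mm: the cube is not intersected at this z (z outside [0, 11.5]); the r=4 cylinder at (1.5, 10.5) contributes a regular 6-gon of circumradius 4; the r=5.5 cylinder at (12.5, 0.5) gives a regular 6-gon of circumradius 5.5 (constant along its height); Merging all regions: the 2 present regions are separate (no shared area or edge), so areas and boundary lengths simply add and each stays a separate island — 2 connected regions; (whole slice rotated 30° about Z — lengths, areas and connectivity unchanged). The result has 2 disconnected regions.

2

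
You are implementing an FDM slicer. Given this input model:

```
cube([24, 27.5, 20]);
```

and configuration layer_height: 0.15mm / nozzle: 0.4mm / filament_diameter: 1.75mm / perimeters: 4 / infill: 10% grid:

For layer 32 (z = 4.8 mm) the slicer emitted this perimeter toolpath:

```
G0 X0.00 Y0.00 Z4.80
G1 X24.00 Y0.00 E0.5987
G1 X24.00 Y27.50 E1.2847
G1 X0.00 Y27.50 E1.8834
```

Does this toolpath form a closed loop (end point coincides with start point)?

Start point (G0): (0.00, 0.00). End point (last G1): the path does not return to the start — open.

no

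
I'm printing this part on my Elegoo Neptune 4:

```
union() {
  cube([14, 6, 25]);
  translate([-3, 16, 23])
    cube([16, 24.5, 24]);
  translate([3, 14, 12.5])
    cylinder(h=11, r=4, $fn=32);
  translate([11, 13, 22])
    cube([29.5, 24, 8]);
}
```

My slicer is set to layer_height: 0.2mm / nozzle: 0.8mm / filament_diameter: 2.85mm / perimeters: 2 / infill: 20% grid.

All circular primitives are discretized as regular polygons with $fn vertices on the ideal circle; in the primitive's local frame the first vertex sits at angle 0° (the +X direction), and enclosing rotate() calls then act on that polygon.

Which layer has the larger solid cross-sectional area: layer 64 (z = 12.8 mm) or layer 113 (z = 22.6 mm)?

Layer 64 (z = 12.8): the cube (footprint 14×6) is included at this height (area 84.00 mm²); the cube at (-3, 16) is not intersected at this z (z outside [23, 47]); the cylinder at (3, 14): section is a regular 32-gon, circumradius r=4 (area = (32/2)·4.000²·sin(360°/32) = 49.94 mm²); the cube at (11, 13) is not intersected at this z (z outside [22, 30]); Merging all regions: the 2 present regions are separate (no shared area or edge), so areas and boundary lengths simply add and each stays a separate island — area = 133.94 mm². So its area = 133.94 mm². Layer 113 (z = 22.6): the cube (footprint 14×6) is included at this height (area 84.00 mm²); the cube at (-3, 16) is not intersected at this z (z outside [23, 47]); the r=4 cylinder at (3, 14) gives a regular 32-gon of circumradius 4 (constant along its height) (area = (32/2)·4.000²·sin(360°/32) = 49.94 mm²); the cube at (11, 13) is present — its section is the full 29.5×24 rectangle (area 708.00 mm²); Merging all regions: the 3 present regions are separate (no shared area or edge), so areas and boundary lengths simply add and each stays a separate island — area = 841.94 mm². So its area = 841.94 mm². Layer 113 is larger (841.94 vs 133.94 mm²).

layer 113 (z = 22.6 mm)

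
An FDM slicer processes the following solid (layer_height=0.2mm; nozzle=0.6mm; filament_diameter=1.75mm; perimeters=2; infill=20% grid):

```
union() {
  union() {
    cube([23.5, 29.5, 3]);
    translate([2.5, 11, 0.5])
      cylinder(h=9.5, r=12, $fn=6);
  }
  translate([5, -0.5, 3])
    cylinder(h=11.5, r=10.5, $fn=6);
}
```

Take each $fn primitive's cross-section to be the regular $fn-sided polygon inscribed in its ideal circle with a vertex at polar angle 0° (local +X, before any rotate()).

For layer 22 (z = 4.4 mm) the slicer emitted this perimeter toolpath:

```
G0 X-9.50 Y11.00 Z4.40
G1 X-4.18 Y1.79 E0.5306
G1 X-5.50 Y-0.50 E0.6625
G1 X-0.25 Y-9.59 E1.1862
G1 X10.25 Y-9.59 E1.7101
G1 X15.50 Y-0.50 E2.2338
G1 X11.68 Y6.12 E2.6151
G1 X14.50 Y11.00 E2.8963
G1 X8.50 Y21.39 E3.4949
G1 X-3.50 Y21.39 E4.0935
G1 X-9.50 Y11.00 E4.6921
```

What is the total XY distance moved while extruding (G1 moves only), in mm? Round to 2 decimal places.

Sum the Euclidean lengths of each G1 segment: total = 94.05 mm.

94.05 mm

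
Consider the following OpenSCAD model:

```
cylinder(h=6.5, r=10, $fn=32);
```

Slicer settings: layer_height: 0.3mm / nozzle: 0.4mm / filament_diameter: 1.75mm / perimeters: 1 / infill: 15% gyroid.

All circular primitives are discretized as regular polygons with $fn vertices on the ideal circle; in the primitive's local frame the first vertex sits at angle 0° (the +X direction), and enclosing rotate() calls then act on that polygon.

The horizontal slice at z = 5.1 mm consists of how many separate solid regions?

1

At z = 5.1 mm: the r=10 cylinder contributes a regular 32-gon of circumradius 10. The result has 1 disconnected region.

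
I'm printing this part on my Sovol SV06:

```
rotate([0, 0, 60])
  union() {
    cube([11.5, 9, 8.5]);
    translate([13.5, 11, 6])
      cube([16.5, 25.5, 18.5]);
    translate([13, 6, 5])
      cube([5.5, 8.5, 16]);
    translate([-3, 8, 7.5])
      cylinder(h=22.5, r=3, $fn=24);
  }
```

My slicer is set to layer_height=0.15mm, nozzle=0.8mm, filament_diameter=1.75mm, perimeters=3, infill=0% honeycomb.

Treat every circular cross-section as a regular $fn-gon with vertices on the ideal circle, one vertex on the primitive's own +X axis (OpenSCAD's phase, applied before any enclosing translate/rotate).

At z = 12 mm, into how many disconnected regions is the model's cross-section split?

2

At z = 12 mm: the cube is not intersected at this z (z outside [0, 8.5]); the cube at (13.5, 11) is present — its section is the full 16.5×25.5 rectangle; the cube at (13, 6) is present — its section is the full 5.5×8.5 rectangle; the r=3 cylinder at (-3, 8) contributes a regular 24-gon of circumradius 3; Taking the union: the regions partially overlap (shared area 17.50 mm²), so overlapping operands fuse into one piece — 2 connected regions; (whole slice rotated 60° about Z — lengths, areas and connectivity unchanged). The result has 2 disconnected regions.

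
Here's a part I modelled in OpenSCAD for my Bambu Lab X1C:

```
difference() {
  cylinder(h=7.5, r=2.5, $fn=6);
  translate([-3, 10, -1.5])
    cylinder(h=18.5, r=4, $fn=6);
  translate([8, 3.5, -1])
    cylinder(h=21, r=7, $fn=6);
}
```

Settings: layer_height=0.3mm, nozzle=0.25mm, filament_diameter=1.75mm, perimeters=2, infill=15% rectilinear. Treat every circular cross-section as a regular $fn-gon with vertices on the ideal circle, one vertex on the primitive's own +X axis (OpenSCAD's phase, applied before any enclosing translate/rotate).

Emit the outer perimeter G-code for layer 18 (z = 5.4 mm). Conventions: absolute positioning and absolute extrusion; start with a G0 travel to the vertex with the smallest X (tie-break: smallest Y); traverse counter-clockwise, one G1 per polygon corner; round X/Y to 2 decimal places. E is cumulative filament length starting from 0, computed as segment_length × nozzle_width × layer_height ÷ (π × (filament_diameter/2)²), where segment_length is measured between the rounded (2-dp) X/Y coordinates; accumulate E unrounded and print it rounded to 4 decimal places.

G0 X-2.50 Y0.00 Z5.40
G1 X-1.25 Y-2.17 E0.0781
G1 X1.25 Y-2.17 E0.1560
G1 X2.50 Y0.00 E0.2341
G1 X1.25 Y2.17 E0.3122
G1 X-1.25 Y2.17 E0.3902
G1 X-2.50 Y0.00 E0.4683

At z = 5.4 mm: the cylinder: section is a regular 6-gon, circumradius r=2.5; the cylinder at (-3, 10): section is a regular 6-gon, circumradius r=4; the r=7 cylinder at (8, 3.5) contributes a regular 6-gon of circumradius 7; Taking the first minus the rest: starting from the r=2.5 cylinder, the r=4 cylinder at (-3, 10) misses the remaining region (no effect); the r=7 cylinder at (8, 3.5) misses the remaining region (no effect) — 1 connected region. The outline is a single polygon with 6 vertices. Extrusion per mm of travel: 0.25 × 0.3 / (π × 0.875²) = 0.031181. Accumulating E over each segment gives final E = 0.4683.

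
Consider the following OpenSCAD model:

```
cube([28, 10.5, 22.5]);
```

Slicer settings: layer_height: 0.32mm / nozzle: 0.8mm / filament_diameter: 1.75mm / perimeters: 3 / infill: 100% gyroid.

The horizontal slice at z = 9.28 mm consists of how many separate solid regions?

At z = 9.28 mm: the cube (footprint 28×10.5) is included at this height. The result has 1 disconnected region.

1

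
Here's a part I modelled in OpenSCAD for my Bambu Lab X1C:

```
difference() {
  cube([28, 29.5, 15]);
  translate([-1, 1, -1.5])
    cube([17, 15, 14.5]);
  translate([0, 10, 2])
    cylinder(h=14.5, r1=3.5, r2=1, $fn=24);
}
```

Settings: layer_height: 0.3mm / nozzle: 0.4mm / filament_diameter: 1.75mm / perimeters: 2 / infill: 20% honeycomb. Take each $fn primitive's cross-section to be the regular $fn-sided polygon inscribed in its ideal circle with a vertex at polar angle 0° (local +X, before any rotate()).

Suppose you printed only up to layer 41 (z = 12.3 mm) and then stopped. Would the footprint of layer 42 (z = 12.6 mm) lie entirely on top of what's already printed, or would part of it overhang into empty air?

entirely on top

Compare the two slices. At z = 12.3: the cube is present — its section is the full 28×29.5 rectangle (area 826.00 mm²); the 17×15 cube at (-1, 1) contributes its full rectangle (area 255.00 mm²); the cone at (0, 10): at t=0.710 of its height the radius interpolates to r₁+(r₂−r₁)t = 1.724, giving a regular 24-gon of that circumradius (area = (24/2)·1.724²·sin(360°/24) = 9.23 mm²); After the difference (first − rest): starting from the 28×29.5 cube (826.00 mm²), the 17×15 cube at (-1, 1) partially overlaps it — only the 240.00 mm² overlap (of its 255.00 mm²) is removed, clipping the outline; the cone at (0, 10) misses the remaining region (no effect) — area = 586.00 mm². At z = 12.6: the cube is present — its section is the full 28×29.5 rectangle (area 826.00 mm²); the cube at (-1, 1) is present — its section is the full 17×15 rectangle (area 255.00 mm²); the cone at (0, 10) contributes a regular 24-gon of circumradius 1.672 (interpolated between r1=3.5 and r2=1 at t=0.731) (area = (24/2)·1.672²·sin(360°/24) = 8.69 mm²); Taking the first minus the rest: starting from the 28×29.5 cube (826.00 mm²), the 17×15 cube at (-1, 1) partially overlaps it — only the 240.00 mm² overlap (of its 255.00 mm²) is removed, clipping the outline; the cone at (0, 10) misses the remaining region (no effect) — area = 586.00 mm². Checking containment: the cross-section at z = 12.6 is a subset of the cross-section at z = 12.3.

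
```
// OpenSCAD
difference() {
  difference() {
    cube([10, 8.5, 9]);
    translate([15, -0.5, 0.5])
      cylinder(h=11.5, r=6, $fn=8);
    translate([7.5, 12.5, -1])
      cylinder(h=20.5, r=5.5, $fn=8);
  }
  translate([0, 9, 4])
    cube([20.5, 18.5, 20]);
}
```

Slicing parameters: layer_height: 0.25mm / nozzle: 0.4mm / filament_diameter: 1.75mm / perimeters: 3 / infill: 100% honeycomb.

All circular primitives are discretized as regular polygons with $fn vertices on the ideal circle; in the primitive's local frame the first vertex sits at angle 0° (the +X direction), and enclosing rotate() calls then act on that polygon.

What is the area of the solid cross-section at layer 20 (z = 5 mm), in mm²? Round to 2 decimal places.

At z = 5 mm: the cube is present — its section is the full 10×8.5 rectangle (area 85.00 mm²); the r=6 cylinder at (15, -0.5) contributes a regular 8-gon of circumradius 6 (area = (8/2)·6.000²·sin(360°/8) = 101.82 mm²); the r=5.5 cylinder at (7.5, 12.5) contributes a regular 8-gon of circumradius 5.5 (area = (8/2)·5.500²·sin(360°/8) = 85.56 mm²); Taking the first minus the rest: starting from the 10×8.5 cube (85.00 mm²), the r=6 cylinder at (15, -0.5) partially overlaps it — only the 0.76 mm² overlap (of its 101.82 mm²) is removed, clipping the outline; the r=5.5 cylinder at (7.5, 12.5) partially overlaps it — only the 5.17 mm² overlap (of its 85.56 mm²) is removed, clipping the outline — area = 79.07 mm²; the 20.5×18.5 cube at (0, 9) contributes its full rectangle (area 379.25 mm²); Taking the first minus the rest: starting from the result so far (79.07 mm²), the 20.5×18.5 cube at (0, 9) misses the remaining region (no effect) — area = 79.07 mm². Overall, the cross-section is a single solid region. Net area = 79.07 mm².

79.07 mm²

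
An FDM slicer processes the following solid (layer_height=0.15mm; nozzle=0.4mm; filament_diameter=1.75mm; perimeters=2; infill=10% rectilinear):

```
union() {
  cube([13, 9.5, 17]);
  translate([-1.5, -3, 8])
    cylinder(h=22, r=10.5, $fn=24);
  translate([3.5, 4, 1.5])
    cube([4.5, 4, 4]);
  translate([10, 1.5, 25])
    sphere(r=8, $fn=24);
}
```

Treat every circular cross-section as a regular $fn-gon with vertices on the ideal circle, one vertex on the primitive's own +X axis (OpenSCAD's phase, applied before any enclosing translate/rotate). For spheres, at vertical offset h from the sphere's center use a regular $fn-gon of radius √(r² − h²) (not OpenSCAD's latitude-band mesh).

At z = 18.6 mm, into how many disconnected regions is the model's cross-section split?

1

At z = 18.6 mm: the cube is not intersected at this z (z outside [0, 17]); the r=10.5 cylinder at (-1.5, -3) contributes a regular 24-gon of circumradius 10.5; the cube at (3.5, 4) is not intersected at this z (z outside [1.5, 5.5]); the r=8 sphere at (10, 1.5) slices to a regular 24-gon of circumradius 4.800 (√(r²−h²) with h=6.4 from center); Merging all regions: the regions partially overlap (shared area 15.70 mm²), so overlapping operands fuse into one piece — 1 connected region. The result has 1 disconnected region.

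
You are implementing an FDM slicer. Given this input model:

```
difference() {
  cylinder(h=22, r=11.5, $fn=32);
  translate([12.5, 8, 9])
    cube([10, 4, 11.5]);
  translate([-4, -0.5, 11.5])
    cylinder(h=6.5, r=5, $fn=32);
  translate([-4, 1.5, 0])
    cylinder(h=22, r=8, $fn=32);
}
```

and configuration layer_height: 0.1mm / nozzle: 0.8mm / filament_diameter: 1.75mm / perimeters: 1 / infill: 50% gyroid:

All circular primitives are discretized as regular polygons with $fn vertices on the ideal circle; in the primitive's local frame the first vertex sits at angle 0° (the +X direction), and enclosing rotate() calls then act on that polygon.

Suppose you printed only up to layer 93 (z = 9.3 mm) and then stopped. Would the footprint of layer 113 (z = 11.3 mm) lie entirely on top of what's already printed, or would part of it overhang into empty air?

entirely on top

Compare the two slices. At z = 9.3: the r=11.5 cylinder gives a regular 32-gon of circumradius 11.5 (constant along its height) (area = (32/2)·11.500²·sin(360°/32) = 412.81 mm²); the cube at (12.5, 8) (footprint 10×4) is included at this height (area 40.00 mm²); the cylinder at (-4, -0.5) is not intersected at this z (z outside [11.5, 18]); the r=8 cylinder at (-4, 1.5) contributes a regular 32-gon of circumradius 8 (area = (32/2)·8.000²·sin(360°/32) = 199.77 mm²); Subtracting the remaining from the first: starting from the r=11.5 cylinder (412.81 mm²), the 10×4 cube at (12.5, 8) misses the remaining region (no effect); the r=8 cylinder at (-4, 1.5) partially overlaps it — only the 193.70 mm² overlap (of its 199.77 mm²) is removed, clipping the outline — area = 219.11 mm². At z = 11.3: the cylinder: section is a regular 32-gon, circumradius r=11.5 (area = (32/2)·11.500²·sin(360°/32) = 412.81 mm²); the cube at (12.5, 8) (footprint 10×4) is included at this height (area 40.00 mm²); the cylinder at (-4, -0.5) does not reach this height (z outside [11.5, 18]); the r=8 cylinder at (-4, 1.5) gives a regular 32-gon of circumradius 8 (constant along its height) (area = (32/2)·8.000²·sin(360°/32) = 199.77 mm²); Taking the first minus the rest: starting from the r=11.5 cylinder (412.81 mm²), the 10×4 cube at (12.5, 8) misses the remaining region (no effect); the r=8 cylinder at (-4, 1.5) partially overlaps it — only the 193.70 mm² overlap (of its 199.77 mm²) is removed, clipping the outline — area = 219.11 mm². Checking containment: the cross-section at z = 11.3 is a subset of the cross-section at z = 9.3.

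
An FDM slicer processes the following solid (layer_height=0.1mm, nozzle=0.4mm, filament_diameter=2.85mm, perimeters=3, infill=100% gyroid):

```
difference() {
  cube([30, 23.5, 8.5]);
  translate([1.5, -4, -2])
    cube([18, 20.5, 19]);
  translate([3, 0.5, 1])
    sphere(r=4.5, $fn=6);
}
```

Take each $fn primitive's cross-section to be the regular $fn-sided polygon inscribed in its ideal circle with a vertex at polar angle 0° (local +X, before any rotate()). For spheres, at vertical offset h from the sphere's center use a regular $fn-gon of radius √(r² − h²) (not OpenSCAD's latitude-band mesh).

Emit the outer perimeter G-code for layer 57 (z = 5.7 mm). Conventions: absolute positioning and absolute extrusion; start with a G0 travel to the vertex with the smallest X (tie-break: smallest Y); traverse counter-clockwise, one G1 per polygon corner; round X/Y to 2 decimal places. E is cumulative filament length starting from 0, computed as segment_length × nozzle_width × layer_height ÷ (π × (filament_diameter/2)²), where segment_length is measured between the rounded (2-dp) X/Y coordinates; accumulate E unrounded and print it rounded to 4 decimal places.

At z = 5.7 mm: the 30×23.5 cube contributes its full rectangle; the cube at (1.5, -4) (footprint 18×20.5) is included at this height; the sphere at (3, 0.5) is not intersected at this z (|z−center|=4.700 > r=4.5); Subtracting the remaining from the first: starting from the 30×23.5 cube, the 18×20.5 cube at (1.5, -4) partially overlaps it — only the 297.00 mm² overlap (of its 369.00 mm²) is removed, clipping the outline — 1 connected region. The outline is a single polygon with 8 vertices. Extrusion per mm of travel: 0.4 × 0.1 / (π × 1.425²) = 0.006270. Accumulating E over each segment gives final E = 0.8778.

G0 X0.00 Y0.00 Z5.70
G1 X1.50 Y0.00 E0.0094
G1 X1.50 Y16.50 E0.1129
G1 X19.50 Y16.50 E0.2257
G1 X19.50 Y0.00 E0.3292
G1 X30.00 Y0.00 E0.3950
G1 X30.00 Y23.50 E0.5424
G1 X0.00 Y23.50 E0.7305
G1 X0.00 Y0.00 E0.8778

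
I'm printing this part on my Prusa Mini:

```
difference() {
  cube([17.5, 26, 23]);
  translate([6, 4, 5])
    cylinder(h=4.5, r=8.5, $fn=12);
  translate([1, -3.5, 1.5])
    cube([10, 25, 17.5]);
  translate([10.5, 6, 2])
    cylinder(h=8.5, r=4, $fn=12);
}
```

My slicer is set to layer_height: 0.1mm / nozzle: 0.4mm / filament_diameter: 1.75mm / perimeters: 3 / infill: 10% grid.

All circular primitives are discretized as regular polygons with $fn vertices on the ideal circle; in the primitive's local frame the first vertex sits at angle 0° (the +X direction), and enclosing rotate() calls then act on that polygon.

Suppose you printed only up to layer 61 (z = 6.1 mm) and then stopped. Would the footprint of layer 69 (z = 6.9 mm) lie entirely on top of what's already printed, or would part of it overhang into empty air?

entirely on top

Compare the two slices. At z = 6.1: the cube (footprint 17.5×26) is included at this height (area 455.00 mm²); the r=8.5 cylinder at (6, 4) gives a regular 12-gon of circumradius 8.5 (constant along its height) (area = (12/2)·8.500²·sin(360°/12) = 216.75 mm²); the cube at (1, -3.5) is present — its section is the full 10×25 rectangle (area 250.00 mm²); the r=4 cylinder at (10.5, 6) contributes a regular 12-gon of circumradius 4 (area = (12/2)·4.000²·sin(360°/12) = 48.00 mm²); After the difference (first − rest): starting from the 17.5×26 cube (455.00 mm²), the r=8.5 cylinder at (6, 4) partially overlaps it — only the 155.10 mm² overlap (of its 216.75 mm²) is removed, clipping the outline; the 10×25 cube at (1, -3.5) partially overlaps it — only the 97.11 mm² overlap (of its 250.00 mm²) is removed, clipping the outline; the r=4 cylinder at (10.5, 6) partially overlaps it — only the 1.90 mm² overlap (of its 48.00 mm²) is removed, clipping the outline — area = 200.89 mm². At z = 6.9: the cube (footprint 17.5×26) is included at this height (area 455.00 mm²); the cylinder at (6, 4): section is a regular 12-gon, circumradius r=8.5 (area = (12/2)·8.500²·sin(360°/12) = 216.75 mm²); the 10×25 cube at (1, -3.5) contributes its full rectangle (area 250.00 mm²); the cylinder at (10.5, 6): section is a regular 12-gon, circumradius r=4 (area = (12/2)·4.000²·sin(360°/12) = 48.00 mm²); Subtracting the remaining from the first: starting from the 17.5×26 cube (455.00 mm²), the r=8.5 cylinder at (6, 4) partially overlaps it — only the 155.10 mm² overlap (of its 216.75 mm²) is removed, clipping the outline; the 10×25 cube at (1, -3.5) partially overlaps it — only the 97.11 mm² overlap (of its 250.00 mm²) is removed, clipping the outline; the r=4 cylinder at (10.5, 6) partially overlaps it — only the 1.90 mm² overlap (of its 48.00 mm²) is removed, clipping the outline — area = 200.89 mm². Checking containment: the cross-section at z = 6.9 is a subset of the cross-section at z = 6.1.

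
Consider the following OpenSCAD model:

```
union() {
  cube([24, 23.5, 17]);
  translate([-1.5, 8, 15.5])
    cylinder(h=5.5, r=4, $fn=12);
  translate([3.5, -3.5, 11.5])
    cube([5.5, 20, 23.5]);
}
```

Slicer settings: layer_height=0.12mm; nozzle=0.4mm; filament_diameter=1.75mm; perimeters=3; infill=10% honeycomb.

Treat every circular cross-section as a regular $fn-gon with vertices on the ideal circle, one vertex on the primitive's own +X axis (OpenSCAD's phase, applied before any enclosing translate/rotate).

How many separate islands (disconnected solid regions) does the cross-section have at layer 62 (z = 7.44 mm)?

At z = 7.44 mm: the cube (footprint 24×23.5) is included at this height; the cylinder at (-1.5, 8) does not reach this height (z outside [15.5, 21]); the cube at (3.5, -3.5) does not reach this height (z outside [11.5, 35]); Merging all regions: only the 24×23.5 cube is present, so the union is just that shape — 1 connected region. Overall, the cross-section is a single solid region. Island count = 1.

1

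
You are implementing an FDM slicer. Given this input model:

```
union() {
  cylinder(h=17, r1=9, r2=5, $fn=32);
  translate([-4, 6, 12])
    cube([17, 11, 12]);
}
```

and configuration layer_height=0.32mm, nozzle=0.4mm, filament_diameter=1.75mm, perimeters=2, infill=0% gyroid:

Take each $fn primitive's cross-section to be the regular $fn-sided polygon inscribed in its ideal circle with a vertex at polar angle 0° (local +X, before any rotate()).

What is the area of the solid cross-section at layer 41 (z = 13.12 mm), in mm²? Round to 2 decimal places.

At z = 13.12 mm: the cone: at t=0.772 of its height the radius interpolates to r₁+(r₂−r₁)t = 5.913, giving a regular 32-gon of that circumradius (area = (32/2)·5.913²·sin(360°/32) = 109.13 mm²); the 17×11 cube at (-4, 6) contributes its full rectangle (area 187.00 mm²); Merging all regions: the 2 present regions are separate (no shared area or edge), so areas and boundary lengths simply add and each stays a separate island — area = 296.13 mm². Overall, the cross-section has 2 separate islands. Net area = 296.13 mm².

296.13 mm²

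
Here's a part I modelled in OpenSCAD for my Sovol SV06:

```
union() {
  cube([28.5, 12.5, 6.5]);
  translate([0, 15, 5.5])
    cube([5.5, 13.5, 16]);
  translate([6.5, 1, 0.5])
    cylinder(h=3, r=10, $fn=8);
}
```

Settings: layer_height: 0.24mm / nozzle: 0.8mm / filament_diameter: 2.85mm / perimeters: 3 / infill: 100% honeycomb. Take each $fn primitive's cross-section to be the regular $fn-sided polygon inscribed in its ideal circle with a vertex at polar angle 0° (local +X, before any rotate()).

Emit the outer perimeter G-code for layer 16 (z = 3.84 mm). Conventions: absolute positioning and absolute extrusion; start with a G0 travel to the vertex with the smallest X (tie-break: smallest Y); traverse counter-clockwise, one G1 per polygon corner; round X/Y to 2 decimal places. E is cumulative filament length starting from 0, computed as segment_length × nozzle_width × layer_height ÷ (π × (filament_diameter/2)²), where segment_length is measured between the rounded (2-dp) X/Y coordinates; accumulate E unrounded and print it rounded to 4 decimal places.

G0 X0.00 Y0.00 Z3.84
G1 X28.50 Y0.00 E0.8578
G1 X28.50 Y12.50 E1.2340
G1 X0.00 Y12.50 E2.0917
G1 X0.00 Y0.00 E2.4679

At z = 3.84 mm: the cube (footprint 28.5×12.5) is included at this height; the cube at (0, 15) is absent (z outside [5.5, 21.5]); the cylinder at (6.5, 1) does not reach this height (z outside [0.5, 3.5]); Taking the union: only the 28.5×12.5 cube is present, so the union is just that shape — 1 connected region. The outline is a single polygon with 4 vertices. Extrusion per mm of travel: 0.8 × 0.24 / (π × 1.425²) = 0.030097. Accumulating E over each segment gives final E = 2.4679.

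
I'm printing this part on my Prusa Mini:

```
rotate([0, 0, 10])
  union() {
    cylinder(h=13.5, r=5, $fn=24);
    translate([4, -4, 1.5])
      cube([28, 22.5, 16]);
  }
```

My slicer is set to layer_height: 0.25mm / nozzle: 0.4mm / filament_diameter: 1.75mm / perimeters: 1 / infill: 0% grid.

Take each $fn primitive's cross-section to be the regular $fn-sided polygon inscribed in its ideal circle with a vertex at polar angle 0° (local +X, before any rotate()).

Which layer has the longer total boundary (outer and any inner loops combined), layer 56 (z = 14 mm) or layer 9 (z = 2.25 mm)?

layer 9 (z = 2.25 mm)

Layer 56 (z = 14): the cylinder is absent (z outside [0, 13.5]); the cube at (4, -4) (footprint 28×22.5) is included at this height (perimeter 101.00 mm); Combining (union): only the 28×22.5 cube at (4, -4) is present, so the union is just that shape — boundary = 101.00 mm; (rotated 10° about Z; rotation is an isometry so areas/perimeters/island counts are preserved). So its perimeter = 101.00 mm. Layer 9 (z = 2.25): the r=5 cylinder contributes a regular 24-gon of circumradius 5 (perimeter = 2·24·5.000·sin(180°/24) = 31.33 mm); the cube at (4, -4) is present — its section is the full 28×22.5 rectangle (perimeter 101.00 mm); Merging all regions: the regions partially overlap (shared area 3.91 mm²), so the edge portions inside another operand are dropped and the merged outline is re-measured after clipping — boundary = 120.16 mm; (whole slice rotated 10° about Z — lengths, areas and connectivity unchanged). So its perimeter = 120.16 mm. Layer 9 is larger (120.16 vs 101.00 mm).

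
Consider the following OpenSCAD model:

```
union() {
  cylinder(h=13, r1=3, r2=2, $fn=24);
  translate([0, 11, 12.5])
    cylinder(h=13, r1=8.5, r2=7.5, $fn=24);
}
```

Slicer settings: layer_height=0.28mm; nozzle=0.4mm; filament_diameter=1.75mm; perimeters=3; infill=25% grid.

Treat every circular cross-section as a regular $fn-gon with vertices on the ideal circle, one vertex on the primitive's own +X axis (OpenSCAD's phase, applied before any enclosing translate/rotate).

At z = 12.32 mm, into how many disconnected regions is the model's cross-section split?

At z = 12.32 mm: the cone: at t=0.948 of its height the radius interpolates to r₁+(r₂−r₁)t = 2.052, giving a regular 24-gon of that circumradius; the cone at (0, 11) does not reach this height (z outside [12.5, 25.5]); Taking the union: only the cone is present, so the union is just that shape — 1 connected region. The result has 1 disconnected region.

1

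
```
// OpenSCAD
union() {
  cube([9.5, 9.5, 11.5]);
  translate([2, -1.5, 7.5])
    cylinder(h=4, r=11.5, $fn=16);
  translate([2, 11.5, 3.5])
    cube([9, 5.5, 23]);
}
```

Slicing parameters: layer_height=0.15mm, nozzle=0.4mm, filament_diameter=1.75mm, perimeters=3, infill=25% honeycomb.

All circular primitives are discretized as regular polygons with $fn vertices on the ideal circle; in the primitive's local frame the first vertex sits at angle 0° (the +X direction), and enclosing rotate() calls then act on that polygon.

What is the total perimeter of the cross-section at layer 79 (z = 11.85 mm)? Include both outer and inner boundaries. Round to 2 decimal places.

At z = 11.85 mm: the cube does not reach this height (z outside [0, 11.5]); the cylinder at (2, -1.5) does not reach this height (z outside [7.5, 11.5]); the cube at (2, 11.5) is present — its section is the full 9×5.5 rectangle (perimeter 29.00 mm); Merging all regions: only the 9×5.5 cube at (2, 11.5) is present, so the union is just that shape — boundary = 29.00 mm. Overall, the cross-section is a single solid region. Total boundary length (outer) = 29.00 mm.

29.00 mm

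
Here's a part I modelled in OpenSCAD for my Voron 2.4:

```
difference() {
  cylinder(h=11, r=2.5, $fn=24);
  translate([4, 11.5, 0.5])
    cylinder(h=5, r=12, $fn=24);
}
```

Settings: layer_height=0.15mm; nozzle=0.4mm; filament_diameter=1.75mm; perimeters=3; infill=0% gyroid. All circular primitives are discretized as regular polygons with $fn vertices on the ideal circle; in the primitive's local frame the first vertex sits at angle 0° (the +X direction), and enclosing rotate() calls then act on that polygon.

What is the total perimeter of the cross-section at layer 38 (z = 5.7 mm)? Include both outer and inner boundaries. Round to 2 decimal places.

At z = 5.7 mm: the r=2.5 cylinder gives a regular 24-gon of circumradius 2.5 (constant along its height) (perimeter = 2·24·2.500·sin(180°/24) = 15.66 mm); the cylinder at (4, 11.5) is absent (z outside [0.5, 5.5]); After the difference (first − rest): none of the subtracted shapes is present at this height, so the r=2.5 cylinder is unchanged — boundary = 15.66 mm. Overall, the cross-section is a single solid region. Total boundary length (outer) = 15.66 mm.

15.66 mm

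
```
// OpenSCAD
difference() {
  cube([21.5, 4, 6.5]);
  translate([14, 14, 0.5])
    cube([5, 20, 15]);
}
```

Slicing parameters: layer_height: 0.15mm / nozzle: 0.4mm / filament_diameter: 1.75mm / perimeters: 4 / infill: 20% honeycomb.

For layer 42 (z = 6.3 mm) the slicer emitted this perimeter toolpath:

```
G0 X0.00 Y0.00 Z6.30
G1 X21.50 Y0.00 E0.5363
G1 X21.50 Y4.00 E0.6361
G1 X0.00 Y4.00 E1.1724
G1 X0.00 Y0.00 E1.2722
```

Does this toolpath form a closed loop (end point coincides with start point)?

yes

Start point (G0): (0.00, 0.00). End point (last G1): the path returns to the start — closed.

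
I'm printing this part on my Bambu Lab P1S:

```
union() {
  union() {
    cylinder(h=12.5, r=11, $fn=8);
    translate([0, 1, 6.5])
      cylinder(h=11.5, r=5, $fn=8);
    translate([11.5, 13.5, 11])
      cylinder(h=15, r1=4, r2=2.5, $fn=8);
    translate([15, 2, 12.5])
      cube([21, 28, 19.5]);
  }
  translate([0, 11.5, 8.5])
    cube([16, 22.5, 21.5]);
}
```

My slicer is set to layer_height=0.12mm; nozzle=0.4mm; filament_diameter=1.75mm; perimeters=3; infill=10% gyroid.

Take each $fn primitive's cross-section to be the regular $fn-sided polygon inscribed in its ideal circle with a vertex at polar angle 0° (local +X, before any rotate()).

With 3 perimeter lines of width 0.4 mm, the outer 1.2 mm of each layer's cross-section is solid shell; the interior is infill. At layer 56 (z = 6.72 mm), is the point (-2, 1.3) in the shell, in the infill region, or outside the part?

At z = 6.72 mm: the r=11 cylinder contributes a regular 8-gon of circumradius 11; the r=5 cylinder at (0, 1) gives a regular 8-gon of circumradius 5 (constant along its height); the cone at (11.5, 13.5) is not intersected at this z (z outside [11, 26]); the cube at (15, 2) is not intersected at this z (z outside [12.5, 32]); Merging all regions: the r=5 cylinder at (0, 1) lies entirely inside the r=11 cylinder, so the union is just the r=11 cylinder — 1 connected region; the cube at (0, 11.5) is absent (z outside [8.5, 30]); Combining (union): only the result so far is present, so the union is just that shape — 1 connected region. Overall, the cross-section is a single solid region. The nearest boundary edge runs (-11.00, 0.00)→(-7.78, 7.78); distance from the point to it = 7.82 mm. The point is inside the cross-section and 7.82 mm from the nearest boundary — more than the 1.2 mm shell width (3 × 0.4), so it's in the infill interior.

infill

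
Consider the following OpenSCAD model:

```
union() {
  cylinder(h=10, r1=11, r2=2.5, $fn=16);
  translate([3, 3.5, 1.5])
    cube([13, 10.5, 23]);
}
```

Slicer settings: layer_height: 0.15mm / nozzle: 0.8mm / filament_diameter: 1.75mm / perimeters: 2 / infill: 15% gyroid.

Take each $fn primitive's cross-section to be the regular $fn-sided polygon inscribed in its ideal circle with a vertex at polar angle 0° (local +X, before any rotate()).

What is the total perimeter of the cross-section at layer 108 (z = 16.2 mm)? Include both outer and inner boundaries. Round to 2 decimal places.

At z = 16.2 mm: the cone does not reach this height (z outside [0, 10]); the cube at (3, 3.5) is present — its section is the full 13×10.5 rectangle (perimeter 47.00 mm); Taking the union: only the 13×10.5 cube at (3, 3.5) is present, so the union is just that shape — boundary = 47.00 mm. Overall, the cross-section is a single solid region. Total boundary length (outer) = 47.00 mm.

47.00 mm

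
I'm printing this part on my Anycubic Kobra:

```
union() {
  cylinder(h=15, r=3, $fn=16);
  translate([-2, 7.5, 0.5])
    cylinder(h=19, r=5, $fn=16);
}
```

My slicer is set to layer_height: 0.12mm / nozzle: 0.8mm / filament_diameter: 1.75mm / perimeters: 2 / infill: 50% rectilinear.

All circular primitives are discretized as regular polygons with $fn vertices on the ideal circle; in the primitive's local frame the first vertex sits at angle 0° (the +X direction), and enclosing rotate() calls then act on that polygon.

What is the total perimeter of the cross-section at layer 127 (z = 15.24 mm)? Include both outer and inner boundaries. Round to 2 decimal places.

At z = 15.24 mm: the cylinder is absent (z outside [0, 15]); the r=5 cylinder at (-2, 7.5) gives a regular 16-gon of circumradius 5 (constant along its height) (perimeter = 2·16·5.000·sin(180°/16) = 31.21 mm); Taking the union: only the r=5 cylinder at (-2, 7.5) is present, so the union is just that shape — boundary = 31.21 mm. Overall, the cross-section is a single solid region. Total boundary length (outer) = 31.21 mm.

31.21 mm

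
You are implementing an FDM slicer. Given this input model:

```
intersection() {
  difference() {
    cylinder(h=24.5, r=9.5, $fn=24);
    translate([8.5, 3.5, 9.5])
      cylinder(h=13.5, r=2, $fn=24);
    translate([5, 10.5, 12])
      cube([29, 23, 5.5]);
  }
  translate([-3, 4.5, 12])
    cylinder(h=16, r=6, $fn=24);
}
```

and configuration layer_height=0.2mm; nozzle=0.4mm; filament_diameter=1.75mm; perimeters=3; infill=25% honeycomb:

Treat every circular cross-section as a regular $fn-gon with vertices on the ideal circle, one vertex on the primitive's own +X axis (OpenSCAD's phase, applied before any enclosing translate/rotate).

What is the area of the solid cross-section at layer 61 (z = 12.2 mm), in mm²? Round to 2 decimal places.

At z = 12.2 mm: the r=9.5 cylinder contributes a regular 24-gon of circumradius 9.5 (area = (24/2)·9.500²·sin(360°/24) = 280.30 mm²); the r=2 cylinder at (8.5, 3.5) contributes a regular 24-gon of circumradius 2 (area = (24/2)·2.000²·sin(360°/24) = 12.42 mm²); the cube at (5, 10.5) (footprint 29×23) is included at this height (area 667.00 mm²); Taking the first minus the rest: starting from the r=9.5 cylinder (280.30 mm²), the r=2 cylinder at (8.5, 3.5) partially overlaps it — only the 6.96 mm² overlap (of its 12.42 mm²) is removed, clipping the outline; the 29×23 cube at (5, 10.5) misses the remaining region (no effect) — area = 273.34 mm²; the cylinder at (-3, 4.5): section is a regular 24-gon, circumradius r=6 (area = (24/2)·6.000²·sin(360°/24) = 111.81 mm²); After intersecting: the r=6 cylinder at (-3, 4.5) partially overlaps that combined region; clipping to the common part keeps 95.55 mm² — area = 95.55 mm². Overall, the cross-section is a single solid region. Net area = 95.55 mm².

95.55 mm²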